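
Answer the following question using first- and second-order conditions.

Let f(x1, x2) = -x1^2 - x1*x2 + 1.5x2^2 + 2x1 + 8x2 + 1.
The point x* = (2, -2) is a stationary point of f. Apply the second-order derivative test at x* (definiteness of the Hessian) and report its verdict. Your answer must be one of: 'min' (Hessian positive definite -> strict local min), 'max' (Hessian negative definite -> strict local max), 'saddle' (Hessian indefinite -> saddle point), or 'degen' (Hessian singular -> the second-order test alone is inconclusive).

Compute the Hessian H = grad^2 f:
  H = [[-2, -1], [-1, 3]]
Verify stationarity: grad f(x*) = H x* + g = (0, 0).
Eigenvalues of H: -2.1926, 3.1926.
Eigenvalues have mixed signs, so H is indefinite -> x* is a saddle point.

saddle


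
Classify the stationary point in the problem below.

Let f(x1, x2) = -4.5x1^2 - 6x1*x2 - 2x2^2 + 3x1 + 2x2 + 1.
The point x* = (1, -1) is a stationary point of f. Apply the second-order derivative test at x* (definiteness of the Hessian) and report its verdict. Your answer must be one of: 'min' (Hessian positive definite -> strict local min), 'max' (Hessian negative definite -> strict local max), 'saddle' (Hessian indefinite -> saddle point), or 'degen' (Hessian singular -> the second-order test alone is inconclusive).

Compute the Hessian H = grad^2 f:
  H = [[-9, -6], [-6, -4]]
Verify stationarity: grad f(x*) = H x* + g = (0, 0).
Eigenvalues of H: -13, 0.
H has a zero eigenvalue (singular; negative semidefinite but not definite), so H is neither positive definite, negative definite, nor indefinite. The second-order test alone is inconclusive -> degen.
(Indeed, f is constant along the null direction of H through x*, so x* is not a strict local extremum.)

degen


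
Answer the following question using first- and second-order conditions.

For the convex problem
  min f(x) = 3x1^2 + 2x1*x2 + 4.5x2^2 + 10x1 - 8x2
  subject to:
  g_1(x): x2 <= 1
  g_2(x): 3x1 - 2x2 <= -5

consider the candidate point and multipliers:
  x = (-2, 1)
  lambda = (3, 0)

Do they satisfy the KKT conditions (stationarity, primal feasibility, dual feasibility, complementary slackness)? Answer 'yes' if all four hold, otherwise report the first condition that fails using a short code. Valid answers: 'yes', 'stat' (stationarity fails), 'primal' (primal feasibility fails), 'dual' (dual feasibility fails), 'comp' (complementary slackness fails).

Gradient of f: grad f(x) = Q x + c = (0, -3)
Constraint values g_i(x) = a_i^T x - b_i:
  g_1((-2, 1)) = 0
  g_2((-2, 1)) = -3
Stationarity residual: grad f(x) + sum_i lambda_i a_i = (0, 0)
  -> stationarity OK
Primal feasibility (all g_i <= 0): OK
Dual feasibility (all lambda_i >= 0): OK
Complementary slackness (lambda_i * g_i(x) = 0 for all i): OK

Verdict: yes, KKT holds.

yes


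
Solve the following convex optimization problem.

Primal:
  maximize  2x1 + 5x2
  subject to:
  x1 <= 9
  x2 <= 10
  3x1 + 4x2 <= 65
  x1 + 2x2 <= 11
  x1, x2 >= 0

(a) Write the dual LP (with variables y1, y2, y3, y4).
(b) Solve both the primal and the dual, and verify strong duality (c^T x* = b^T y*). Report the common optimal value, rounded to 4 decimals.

The standard primal-dual pair for 'max c^T x s.t. A x <= b, x >= 0' is:
  Dual:  min b^T y  s.t.  A^T y >= c,  y >= 0.

So the dual LP is:
  minimize  9y1 + 10y2 + 65y3 + 11y4
  subject to:
    y1 + 3y3 + y4 >= 2
    y2 + 4y3 + 2y4 >= 5
    y1, y2, y3, y4 >= 0

Solving the primal: x* = (0, 5.5).
  primal value c^T x* = 27.5.
Solving the dual: y* = (0, 0, 0, 2.5).
  dual value b^T y* = 27.5.
Strong duality: c^T x* = b^T y*. Confirmed.

27.5


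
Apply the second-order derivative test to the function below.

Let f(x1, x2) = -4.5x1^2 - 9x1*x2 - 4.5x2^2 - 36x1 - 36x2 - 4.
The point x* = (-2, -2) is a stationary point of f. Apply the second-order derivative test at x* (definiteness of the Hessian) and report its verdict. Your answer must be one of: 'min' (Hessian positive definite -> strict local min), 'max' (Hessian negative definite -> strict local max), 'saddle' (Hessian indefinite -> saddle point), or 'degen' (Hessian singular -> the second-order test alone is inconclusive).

Compute the Hessian H = grad^2 f:
  H = [[-9, -9], [-9, -9]]
Verify stationarity: grad f(x*) = H x* + g = (0, 0).
Eigenvalues of H: -18, 0.
H has a zero eigenvalue (singular; negative semidefinite but not definite), so H is neither positive definite, negative definite, nor indefinite. The second-order test alone is inconclusive -> degen.
(Indeed, f is constant along the null direction of H through x*, so x* is not a strict local extremum.)

degen


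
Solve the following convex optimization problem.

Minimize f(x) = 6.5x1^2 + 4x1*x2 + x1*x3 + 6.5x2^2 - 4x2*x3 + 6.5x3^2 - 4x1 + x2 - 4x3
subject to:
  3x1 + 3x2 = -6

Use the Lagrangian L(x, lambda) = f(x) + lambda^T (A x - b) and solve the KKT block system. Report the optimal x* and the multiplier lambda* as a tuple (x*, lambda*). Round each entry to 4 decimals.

Form the Lagrangian:
  L(x, lambda) = (1/2) x^T Q x + c^T x + lambda^T (A x - b)
Stationarity (grad_x L = 0): Q x + c + A^T lambda = 0.
Primal feasibility: A x = b.

This gives the KKT block system:
  [ Q   A^T ] [ x     ]   [-c ]
  [ A    0  ] [ lambda ] = [ b ]

Solving the linear system:
  x*      = (-0.7129, -1.2871, -0.0335)
  lambda* = (6.1499)
  f(x*)   = 19.299

x* = (-0.7129, -1.2871, -0.0335), lambda* = (6.1499)


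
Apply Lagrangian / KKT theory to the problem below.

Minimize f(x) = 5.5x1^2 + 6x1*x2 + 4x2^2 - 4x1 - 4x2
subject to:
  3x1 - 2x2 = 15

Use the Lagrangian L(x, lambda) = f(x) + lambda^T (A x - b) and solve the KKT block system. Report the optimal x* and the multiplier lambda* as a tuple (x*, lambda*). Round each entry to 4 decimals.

Form the Lagrangian:
  L(x, lambda) = (1/2) x^T Q x + c^T x + lambda^T (A x - b)
Stationarity (grad_x L = 0): Q x + c + A^T lambda = 0.
Primal feasibility: A x = b.

This gives the KKT block system:
  [ Q   A^T ] [ x     ]   [-c ]
  [ A    0  ] [ lambda ] = [ b ]

Solving the linear system:
  x*      = (3.0851, -2.8723)
  lambda* = (-4.234)
  f(x*)   = 31.3298

x* = (3.0851, -2.8723), lambda* = (-4.234)


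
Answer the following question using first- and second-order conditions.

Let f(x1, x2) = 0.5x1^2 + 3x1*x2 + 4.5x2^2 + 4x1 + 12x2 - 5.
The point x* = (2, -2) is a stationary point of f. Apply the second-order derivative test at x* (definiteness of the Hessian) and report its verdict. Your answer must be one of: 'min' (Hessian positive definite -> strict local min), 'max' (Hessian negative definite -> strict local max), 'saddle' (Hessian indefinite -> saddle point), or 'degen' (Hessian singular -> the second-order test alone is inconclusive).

Compute the Hessian H = grad^2 f:
  H = [[1, 3], [3, 9]]
Verify stationarity: grad f(x*) = H x* + g = (0, 0).
Eigenvalues of H: 0, 10.
H has a zero eigenvalue (singular; positive semidefinite but not definite), so H is neither positive definite, negative definite, nor indefinite. The second-order test alone is inconclusive -> degen.
(Indeed, f is constant along the null direction of H through x*, so x* is not a strict local extremum.)

degen


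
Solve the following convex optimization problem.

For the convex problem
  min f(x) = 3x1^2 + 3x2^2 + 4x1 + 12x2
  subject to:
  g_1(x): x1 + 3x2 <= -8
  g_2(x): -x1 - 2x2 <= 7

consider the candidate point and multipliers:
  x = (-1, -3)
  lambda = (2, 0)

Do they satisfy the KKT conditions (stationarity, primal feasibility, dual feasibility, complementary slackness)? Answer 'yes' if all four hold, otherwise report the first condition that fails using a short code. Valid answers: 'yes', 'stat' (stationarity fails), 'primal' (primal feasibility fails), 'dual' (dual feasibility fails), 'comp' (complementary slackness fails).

Gradient of f: grad f(x) = Q x + c = (-2, -6)
Constraint values g_i(x) = a_i^T x - b_i:
  g_1((-1, -3)) = -2
  g_2((-1, -3)) = 0
Stationarity residual: grad f(x) + sum_i lambda_i a_i = (0, 0)
  -> stationarity OK
Primal feasibility (all g_i <= 0): OK
Dual feasibility (all lambda_i >= 0): OK
Complementary slackness (lambda_i * g_i(x) = 0 for all i): FAILS

Verdict: the first failing condition is complementary_slackness -> comp.

comp


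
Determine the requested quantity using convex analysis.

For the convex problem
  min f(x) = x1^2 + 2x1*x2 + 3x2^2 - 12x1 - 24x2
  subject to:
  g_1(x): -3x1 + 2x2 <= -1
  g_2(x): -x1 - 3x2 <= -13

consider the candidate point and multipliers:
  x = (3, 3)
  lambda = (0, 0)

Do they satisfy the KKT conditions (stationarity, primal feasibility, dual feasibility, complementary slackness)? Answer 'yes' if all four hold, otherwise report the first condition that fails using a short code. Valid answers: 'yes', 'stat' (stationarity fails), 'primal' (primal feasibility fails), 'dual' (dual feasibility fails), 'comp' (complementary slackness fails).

Gradient of f: grad f(x) = Q x + c = (0, 0)
Constraint values g_i(x) = a_i^T x - b_i:
  g_1((3, 3)) = -2
  g_2((3, 3)) = 1
Stationarity residual: grad f(x) + sum_i lambda_i a_i = (0, 0)
  -> stationarity OK
Primal feasibility (all g_i <= 0): FAILS
Dual feasibility (all lambda_i >= 0): OK
Complementary slackness (lambda_i * g_i(x) = 0 for all i): OK

Verdict: the first failing condition is primal_feasibility -> primal.

primal


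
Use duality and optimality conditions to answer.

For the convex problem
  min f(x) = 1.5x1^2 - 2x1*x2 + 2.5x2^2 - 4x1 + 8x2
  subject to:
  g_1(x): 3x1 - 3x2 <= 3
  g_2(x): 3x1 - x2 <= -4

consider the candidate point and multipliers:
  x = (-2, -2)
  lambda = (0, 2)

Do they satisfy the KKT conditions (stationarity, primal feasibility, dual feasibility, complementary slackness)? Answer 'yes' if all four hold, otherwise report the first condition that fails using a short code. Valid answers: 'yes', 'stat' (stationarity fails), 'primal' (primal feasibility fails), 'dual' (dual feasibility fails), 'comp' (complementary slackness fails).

Gradient of f: grad f(x) = Q x + c = (-6, 2)
Constraint values g_i(x) = a_i^T x - b_i:
  g_1((-2, -2)) = -3
  g_2((-2, -2)) = 0
Stationarity residual: grad f(x) + sum_i lambda_i a_i = (0, 0)
  -> stationarity OK
Primal feasibility (all g_i <= 0): OK
Dual feasibility (all lambda_i >= 0): OK
Complementary slackness (lambda_i * g_i(x) = 0 for all i): OK

Verdict: yes, KKT holds.

yes


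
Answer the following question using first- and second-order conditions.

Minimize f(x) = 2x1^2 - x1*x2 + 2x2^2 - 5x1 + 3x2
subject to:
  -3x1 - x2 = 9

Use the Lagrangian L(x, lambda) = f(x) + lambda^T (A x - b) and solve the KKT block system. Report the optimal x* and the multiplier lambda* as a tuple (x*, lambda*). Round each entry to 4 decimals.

Form the Lagrangian:
  L(x, lambda) = (1/2) x^T Q x + c^T x + lambda^T (A x - b)
Stationarity (grad_x L = 0): Q x + c + A^T lambda = 0.
Primal feasibility: A x = b.

This gives the KKT block system:
  [ Q   A^T ] [ x     ]   [-c ]
  [ A    0  ] [ lambda ] = [ b ]

Solving the linear system:
  x*      = (-2.2391, -2.2826)
  lambda* = (-3.8913)
  f(x*)   = 19.6848

x* = (-2.2391, -2.2826), lambda* = (-3.8913)


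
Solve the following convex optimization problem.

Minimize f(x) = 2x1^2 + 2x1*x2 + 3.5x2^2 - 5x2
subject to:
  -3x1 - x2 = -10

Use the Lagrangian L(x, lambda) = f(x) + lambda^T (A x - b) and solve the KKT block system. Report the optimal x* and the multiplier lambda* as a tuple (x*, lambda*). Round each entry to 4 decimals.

Form the Lagrangian:
  L(x, lambda) = (1/2) x^T Q x + c^T x + lambda^T (A x - b)
Stationarity (grad_x L = 0): Q x + c + A^T lambda = 0.
Primal feasibility: A x = b.

This gives the KKT block system:
  [ Q   A^T ] [ x     ]   [-c ]
  [ A    0  ] [ lambda ] = [ b ]

Solving the linear system:
  x*      = (3.1818, 0.4545)
  lambda* = (4.5455)
  f(x*)   = 21.5909

x* = (3.1818, 0.4545), lambda* = (4.5455)


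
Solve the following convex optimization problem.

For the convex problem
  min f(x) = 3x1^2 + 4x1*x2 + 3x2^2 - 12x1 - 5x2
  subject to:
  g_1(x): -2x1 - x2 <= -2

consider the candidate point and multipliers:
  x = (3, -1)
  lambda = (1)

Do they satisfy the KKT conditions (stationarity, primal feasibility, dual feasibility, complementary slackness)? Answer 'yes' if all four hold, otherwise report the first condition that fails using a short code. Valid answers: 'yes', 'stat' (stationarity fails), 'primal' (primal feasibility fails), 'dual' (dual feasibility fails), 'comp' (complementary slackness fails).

Gradient of f: grad f(x) = Q x + c = (2, 1)
Constraint values g_i(x) = a_i^T x - b_i:
  g_1((3, -1)) = -3
Stationarity residual: grad f(x) + sum_i lambda_i a_i = (0, 0)
  -> stationarity OK
Primal feasibility (all g_i <= 0): OK
Dual feasibility (all lambda_i >= 0): OK
Complementary slackness (lambda_i * g_i(x) = 0 for all i): FAILS

Verdict: the first failing condition is complementary_slackness -> comp.

comp


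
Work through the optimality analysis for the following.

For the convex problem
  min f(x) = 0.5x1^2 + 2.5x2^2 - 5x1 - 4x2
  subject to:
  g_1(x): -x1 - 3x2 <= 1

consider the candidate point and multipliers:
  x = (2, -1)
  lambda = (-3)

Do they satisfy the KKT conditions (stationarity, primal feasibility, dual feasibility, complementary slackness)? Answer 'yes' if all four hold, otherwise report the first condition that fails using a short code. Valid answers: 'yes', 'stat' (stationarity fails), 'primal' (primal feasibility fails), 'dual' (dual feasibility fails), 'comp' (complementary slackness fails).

Gradient of f: grad f(x) = Q x + c = (-3, -9)
Constraint values g_i(x) = a_i^T x - b_i:
  g_1((2, -1)) = 0
Stationarity residual: grad f(x) + sum_i lambda_i a_i = (0, 0)
  -> stationarity OK
Primal feasibility (all g_i <= 0): OK
Dual feasibility (all lambda_i >= 0): FAILS
Complementary slackness (lambda_i * g_i(x) = 0 for all i): OK

Verdict: the first failing condition is dual_feasibility -> dual.

dual


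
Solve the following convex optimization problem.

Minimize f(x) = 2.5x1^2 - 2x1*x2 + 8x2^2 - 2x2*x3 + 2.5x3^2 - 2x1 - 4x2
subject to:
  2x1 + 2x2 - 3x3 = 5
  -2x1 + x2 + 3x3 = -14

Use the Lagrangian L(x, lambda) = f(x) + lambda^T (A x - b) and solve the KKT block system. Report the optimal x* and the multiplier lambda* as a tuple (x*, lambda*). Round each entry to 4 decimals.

Form the Lagrangian:
  L(x, lambda) = (1/2) x^T Q x + c^T x + lambda^T (A x - b)
Stationarity (grad_x L = 0): Q x + c + A^T lambda = 0.
Primal feasibility: A x = b.

This gives the KKT block system:
  [ Q   A^T ] [ x     ]   [-c ]
  [ A    0  ] [ lambda ] = [ b ]

Solving the linear system:
  x*      = (0.5846, -3, -3.2769)
  lambda* = (14.3846, 17.8462)
  f(x*)   = 94.3769

x* = (0.5846, -3, -3.2769), lambda* = (14.3846, 17.8462)


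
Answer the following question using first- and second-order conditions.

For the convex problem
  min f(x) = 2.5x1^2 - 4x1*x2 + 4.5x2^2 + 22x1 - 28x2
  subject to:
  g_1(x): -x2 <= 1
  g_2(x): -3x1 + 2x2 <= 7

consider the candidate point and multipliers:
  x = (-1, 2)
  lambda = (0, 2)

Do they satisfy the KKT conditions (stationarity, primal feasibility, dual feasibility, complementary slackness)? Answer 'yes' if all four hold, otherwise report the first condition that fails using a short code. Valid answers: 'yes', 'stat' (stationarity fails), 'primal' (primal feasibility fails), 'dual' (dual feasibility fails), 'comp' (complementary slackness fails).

Gradient of f: grad f(x) = Q x + c = (9, -6)
Constraint values g_i(x) = a_i^T x - b_i:
  g_1((-1, 2)) = -3
  g_2((-1, 2)) = 0
Stationarity residual: grad f(x) + sum_i lambda_i a_i = (3, -2)
  -> stationarity FAILS
Primal feasibility (all g_i <= 0): OK
Dual feasibility (all lambda_i >= 0): OK
Complementary slackness (lambda_i * g_i(x) = 0 for all i): OK

Verdict: the first failing condition is stationarity -> stat.

stat


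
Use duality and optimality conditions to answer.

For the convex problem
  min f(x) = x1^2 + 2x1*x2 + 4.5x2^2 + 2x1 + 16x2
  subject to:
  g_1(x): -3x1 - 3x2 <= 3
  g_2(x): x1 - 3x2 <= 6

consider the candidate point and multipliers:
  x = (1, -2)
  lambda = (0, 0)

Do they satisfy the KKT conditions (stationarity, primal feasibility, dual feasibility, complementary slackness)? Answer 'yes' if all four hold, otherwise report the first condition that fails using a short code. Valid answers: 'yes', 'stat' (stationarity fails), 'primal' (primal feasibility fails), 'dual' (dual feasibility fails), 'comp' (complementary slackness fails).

Gradient of f: grad f(x) = Q x + c = (0, 0)
Constraint values g_i(x) = a_i^T x - b_i:
  g_1((1, -2)) = 0
  g_2((1, -2)) = 1
Stationarity residual: grad f(x) + sum_i lambda_i a_i = (0, 0)
  -> stationarity OK
Primal feasibility (all g_i <= 0): FAILS
Dual feasibility (all lambda_i >= 0): OK
Complementary slackness (lambda_i * g_i(x) = 0 for all i): OK

Verdict: the first failing condition is primal_feasibility -> primal.

primal


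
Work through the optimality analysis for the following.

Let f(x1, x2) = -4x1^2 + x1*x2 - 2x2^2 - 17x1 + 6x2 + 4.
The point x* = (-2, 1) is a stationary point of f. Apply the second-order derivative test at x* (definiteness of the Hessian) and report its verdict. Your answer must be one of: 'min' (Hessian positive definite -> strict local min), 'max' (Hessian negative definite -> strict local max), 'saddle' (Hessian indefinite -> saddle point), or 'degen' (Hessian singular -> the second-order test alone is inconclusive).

Compute the Hessian H = grad^2 f:
  H = [[-8, 1], [1, -4]]
Verify stationarity: grad f(x*) = H x* + g = (0, 0).
Eigenvalues of H: -8.2361, -3.7639.
Both eigenvalues < 0, so H is negative definite -> x* is a strict local max.

max


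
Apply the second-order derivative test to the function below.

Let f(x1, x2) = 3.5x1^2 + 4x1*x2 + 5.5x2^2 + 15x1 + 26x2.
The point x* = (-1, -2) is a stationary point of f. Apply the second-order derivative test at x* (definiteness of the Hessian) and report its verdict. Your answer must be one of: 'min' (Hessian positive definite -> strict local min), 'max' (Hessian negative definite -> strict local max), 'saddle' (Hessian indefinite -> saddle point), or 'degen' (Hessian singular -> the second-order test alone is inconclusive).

Compute the Hessian H = grad^2 f:
  H = [[7, 4], [4, 11]]
Verify stationarity: grad f(x*) = H x* + g = (0, 0).
Eigenvalues of H: 4.5279, 13.4721.
Both eigenvalues > 0, so H is positive definite -> x* is a strict local min.

min


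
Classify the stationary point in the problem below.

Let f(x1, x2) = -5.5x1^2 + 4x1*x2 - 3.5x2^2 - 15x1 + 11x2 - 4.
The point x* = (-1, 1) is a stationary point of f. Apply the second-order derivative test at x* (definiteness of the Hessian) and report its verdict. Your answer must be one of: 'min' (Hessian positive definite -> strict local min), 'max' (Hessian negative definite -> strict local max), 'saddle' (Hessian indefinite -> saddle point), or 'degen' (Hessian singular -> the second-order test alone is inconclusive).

Compute the Hessian H = grad^2 f:
  H = [[-11, 4], [4, -7]]
Verify stationarity: grad f(x*) = H x* + g = (0, 0).
Eigenvalues of H: -13.4721, -4.5279.
Both eigenvalues < 0, so H is negative definite -> x* is a strict local max.

max


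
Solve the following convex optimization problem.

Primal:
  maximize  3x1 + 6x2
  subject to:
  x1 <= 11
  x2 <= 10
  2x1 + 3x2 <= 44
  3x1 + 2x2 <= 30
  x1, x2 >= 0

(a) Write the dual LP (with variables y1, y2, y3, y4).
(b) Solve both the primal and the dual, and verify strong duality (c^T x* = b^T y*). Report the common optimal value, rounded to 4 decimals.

The standard primal-dual pair for 'max c^T x s.t. A x <= b, x >= 0' is:
  Dual:  min b^T y  s.t.  A^T y >= c,  y >= 0.

So the dual LP is:
  minimize  11y1 + 10y2 + 44y3 + 30y4
  subject to:
    y1 + 2y3 + 3y4 >= 3
    y2 + 3y3 + 2y4 >= 6
    y1, y2, y3, y4 >= 0

Solving the primal: x* = (3.3333, 10).
  primal value c^T x* = 70.
Solving the dual: y* = (0, 4, 0, 1).
  dual value b^T y* = 70.
Strong duality: c^T x* = b^T y*. Confirmed.

70


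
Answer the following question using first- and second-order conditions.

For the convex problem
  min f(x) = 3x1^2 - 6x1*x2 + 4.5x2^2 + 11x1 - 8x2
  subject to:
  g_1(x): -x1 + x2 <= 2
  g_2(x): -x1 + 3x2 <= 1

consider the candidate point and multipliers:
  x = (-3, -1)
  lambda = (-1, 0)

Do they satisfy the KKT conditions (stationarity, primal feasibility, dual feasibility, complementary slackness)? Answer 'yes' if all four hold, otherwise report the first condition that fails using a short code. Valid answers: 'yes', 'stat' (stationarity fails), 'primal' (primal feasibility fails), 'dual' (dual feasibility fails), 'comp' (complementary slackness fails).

Gradient of f: grad f(x) = Q x + c = (-1, 1)
Constraint values g_i(x) = a_i^T x - b_i:
  g_1((-3, -1)) = 0
  g_2((-3, -1)) = -1
Stationarity residual: grad f(x) + sum_i lambda_i a_i = (0, 0)
  -> stationarity OK
Primal feasibility (all g_i <= 0): OK
Dual feasibility (all lambda_i >= 0): FAILS
Complementary slackness (lambda_i * g_i(x) = 0 for all i): OK

Verdict: the first failing condition is dual_feasibility -> dual.

dual


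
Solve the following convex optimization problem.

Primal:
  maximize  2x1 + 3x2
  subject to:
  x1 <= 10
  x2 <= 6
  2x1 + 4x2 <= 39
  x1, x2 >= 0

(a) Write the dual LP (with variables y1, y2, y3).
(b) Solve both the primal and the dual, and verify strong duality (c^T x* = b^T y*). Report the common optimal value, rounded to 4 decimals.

The standard primal-dual pair for 'max c^T x s.t. A x <= b, x >= 0' is:
  Dual:  min b^T y  s.t.  A^T y >= c,  y >= 0.

So the dual LP is:
  minimize  10y1 + 6y2 + 39y3
  subject to:
    y1 + 2y3 >= 2
    y2 + 4y3 >= 3
    y1, y2, y3 >= 0

Solving the primal: x* = (10, 4.75).
  primal value c^T x* = 34.25.
Solving the dual: y* = (0.5, 0, 0.75).
  dual value b^T y* = 34.25.
Strong duality: c^T x* = b^T y*. Confirmed.

34.25


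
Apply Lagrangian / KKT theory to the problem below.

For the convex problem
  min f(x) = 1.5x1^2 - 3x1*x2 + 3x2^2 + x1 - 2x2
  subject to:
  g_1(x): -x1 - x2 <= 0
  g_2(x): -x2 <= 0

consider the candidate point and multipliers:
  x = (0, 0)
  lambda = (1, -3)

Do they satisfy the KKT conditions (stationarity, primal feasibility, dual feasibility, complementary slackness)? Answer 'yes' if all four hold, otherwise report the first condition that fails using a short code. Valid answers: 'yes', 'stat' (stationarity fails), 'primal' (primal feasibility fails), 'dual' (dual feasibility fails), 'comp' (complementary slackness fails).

Gradient of f: grad f(x) = Q x + c = (1, -2)
Constraint values g_i(x) = a_i^T x - b_i:
  g_1((0, 0)) = 0
  g_2((0, 0)) = 0
Stationarity residual: grad f(x) + sum_i lambda_i a_i = (0, 0)
  -> stationarity OK
Primal feasibility (all g_i <= 0): OK
Dual feasibility (all lambda_i >= 0): FAILS
Complementary slackness (lambda_i * g_i(x) = 0 for all i): OK

Verdict: the first failing condition is dual_feasibility -> dual.

dual


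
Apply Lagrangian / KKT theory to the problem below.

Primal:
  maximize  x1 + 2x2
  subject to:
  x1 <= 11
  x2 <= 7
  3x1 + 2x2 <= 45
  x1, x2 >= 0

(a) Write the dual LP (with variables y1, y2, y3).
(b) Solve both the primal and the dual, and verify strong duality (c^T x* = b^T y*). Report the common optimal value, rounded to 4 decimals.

The standard primal-dual pair for 'max c^T x s.t. A x <= b, x >= 0' is:
  Dual:  min b^T y  s.t.  A^T y >= c,  y >= 0.

So the dual LP is:
  minimize  11y1 + 7y2 + 45y3
  subject to:
    y1 + 3y3 >= 1
    y2 + 2y3 >= 2
    y1, y2, y3 >= 0

Solving the primal: x* = (10.3333, 7).
  primal value c^T x* = 24.3333.
Solving the dual: y* = (0, 1.3333, 0.3333).
  dual value b^T y* = 24.3333.
Strong duality: c^T x* = b^T y*. Confirmed.

24.3333


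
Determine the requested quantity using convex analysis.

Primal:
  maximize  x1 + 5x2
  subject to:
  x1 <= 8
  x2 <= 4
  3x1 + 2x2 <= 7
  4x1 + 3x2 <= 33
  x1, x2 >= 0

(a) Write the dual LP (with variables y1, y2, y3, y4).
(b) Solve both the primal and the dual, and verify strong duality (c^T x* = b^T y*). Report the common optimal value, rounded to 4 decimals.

The standard primal-dual pair for 'max c^T x s.t. A x <= b, x >= 0' is:
  Dual:  min b^T y  s.t.  A^T y >= c,  y >= 0.

So the dual LP is:
  minimize  8y1 + 4y2 + 7y3 + 33y4
  subject to:
    y1 + 3y3 + 4y4 >= 1
    y2 + 2y3 + 3y4 >= 5
    y1, y2, y3, y4 >= 0

Solving the primal: x* = (0, 3.5).
  primal value c^T x* = 17.5.
Solving the dual: y* = (0, 0, 2.5, 0).
  dual value b^T y* = 17.5.
Strong duality: c^T x* = b^T y*. Confirmed.

17.5


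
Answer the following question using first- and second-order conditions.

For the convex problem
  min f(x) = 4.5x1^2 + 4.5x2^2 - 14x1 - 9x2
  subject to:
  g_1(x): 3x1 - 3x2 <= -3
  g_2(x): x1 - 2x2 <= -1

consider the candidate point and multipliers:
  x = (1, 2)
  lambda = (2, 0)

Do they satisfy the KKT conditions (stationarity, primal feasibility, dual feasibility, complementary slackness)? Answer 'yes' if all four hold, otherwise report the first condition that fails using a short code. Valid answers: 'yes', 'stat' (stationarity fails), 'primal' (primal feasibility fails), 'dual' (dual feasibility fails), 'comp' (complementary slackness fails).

Gradient of f: grad f(x) = Q x + c = (-5, 9)
Constraint values g_i(x) = a_i^T x - b_i:
  g_1((1, 2)) = 0
  g_2((1, 2)) = -2
Stationarity residual: grad f(x) + sum_i lambda_i a_i = (1, 3)
  -> stationarity FAILS
Primal feasibility (all g_i <= 0): OK
Dual feasibility (all lambda_i >= 0): OK
Complementary slackness (lambda_i * g_i(x) = 0 for all i): OK

Verdict: the first failing condition is stationarity -> stat.

stat


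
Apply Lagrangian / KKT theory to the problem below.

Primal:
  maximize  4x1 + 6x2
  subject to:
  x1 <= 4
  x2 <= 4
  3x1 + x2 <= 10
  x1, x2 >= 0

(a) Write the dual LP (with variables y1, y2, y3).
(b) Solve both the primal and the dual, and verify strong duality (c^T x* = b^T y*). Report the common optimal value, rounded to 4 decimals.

The standard primal-dual pair for 'max c^T x s.t. A x <= b, x >= 0' is:
  Dual:  min b^T y  s.t.  A^T y >= c,  y >= 0.

So the dual LP is:
  minimize  4y1 + 4y2 + 10y3
  subject to:
    y1 + 3y3 >= 4
    y2 + y3 >= 6
    y1, y2, y3 >= 0

Solving the primal: x* = (2, 4).
  primal value c^T x* = 32.
Solving the dual: y* = (0, 4.6667, 1.3333).
  dual value b^T y* = 32.
Strong duality: c^T x* = b^T y*. Confirmed.

32


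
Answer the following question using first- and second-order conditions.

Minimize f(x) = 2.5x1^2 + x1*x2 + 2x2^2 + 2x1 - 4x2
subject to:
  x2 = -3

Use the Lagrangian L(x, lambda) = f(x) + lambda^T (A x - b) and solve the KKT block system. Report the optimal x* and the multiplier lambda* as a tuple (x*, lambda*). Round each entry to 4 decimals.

Form the Lagrangian:
  L(x, lambda) = (1/2) x^T Q x + c^T x + lambda^T (A x - b)
Stationarity (grad_x L = 0): Q x + c + A^T lambda = 0.
Primal feasibility: A x = b.

This gives the KKT block system:
  [ Q   A^T ] [ x     ]   [-c ]
  [ A    0  ] [ lambda ] = [ b ]

Solving the linear system:
  x*      = (0.2, -3)
  lambda* = (15.8)
  f(x*)   = 29.9

x* = (0.2, -3), lambda* = (15.8)


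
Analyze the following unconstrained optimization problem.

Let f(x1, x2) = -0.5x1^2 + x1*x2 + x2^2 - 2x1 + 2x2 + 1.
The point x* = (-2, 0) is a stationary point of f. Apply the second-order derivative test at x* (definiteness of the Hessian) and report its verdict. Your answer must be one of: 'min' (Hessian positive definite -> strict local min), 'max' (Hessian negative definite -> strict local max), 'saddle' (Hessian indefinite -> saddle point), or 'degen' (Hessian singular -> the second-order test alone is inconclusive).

Compute the Hessian H = grad^2 f:
  H = [[-1, 1], [1, 2]]
Verify stationarity: grad f(x*) = H x* + g = (0, 0).
Eigenvalues of H: -1.3028, 2.3028.
Eigenvalues have mixed signs, so H is indefinite -> x* is a saddle point.

saddle


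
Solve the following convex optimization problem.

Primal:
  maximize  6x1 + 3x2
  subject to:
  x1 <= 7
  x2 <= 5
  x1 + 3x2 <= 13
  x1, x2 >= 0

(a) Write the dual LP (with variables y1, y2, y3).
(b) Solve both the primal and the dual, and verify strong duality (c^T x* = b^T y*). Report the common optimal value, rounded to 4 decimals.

The standard primal-dual pair for 'max c^T x s.t. A x <= b, x >= 0' is:
  Dual:  min b^T y  s.t.  A^T y >= c,  y >= 0.

So the dual LP is:
  minimize  7y1 + 5y2 + 13y3
  subject to:
    y1 + y3 >= 6
    y2 + 3y3 >= 3
    y1, y2, y3 >= 0

Solving the primal: x* = (7, 2).
  primal value c^T x* = 48.
Solving the dual: y* = (5, 0, 1).
  dual value b^T y* = 48.
Strong duality: c^T x* = b^T y*. Confirmed.

48


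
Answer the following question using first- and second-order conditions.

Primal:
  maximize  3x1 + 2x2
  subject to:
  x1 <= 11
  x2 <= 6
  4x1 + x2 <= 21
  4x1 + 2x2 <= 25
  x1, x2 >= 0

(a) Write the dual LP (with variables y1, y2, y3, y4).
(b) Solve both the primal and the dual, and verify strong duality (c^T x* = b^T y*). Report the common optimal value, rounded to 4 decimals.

The standard primal-dual pair for 'max c^T x s.t. A x <= b, x >= 0' is:
  Dual:  min b^T y  s.t.  A^T y >= c,  y >= 0.

So the dual LP is:
  minimize  11y1 + 6y2 + 21y3 + 25y4
  subject to:
    y1 + 4y3 + 4y4 >= 3
    y2 + y3 + 2y4 >= 2
    y1, y2, y3, y4 >= 0

Solving the primal: x* = (3.25, 6).
  primal value c^T x* = 21.75.
Solving the dual: y* = (0, 0.5, 0, 0.75).
  dual value b^T y* = 21.75.
Strong duality: c^T x* = b^T y*. Confirmed.

21.75


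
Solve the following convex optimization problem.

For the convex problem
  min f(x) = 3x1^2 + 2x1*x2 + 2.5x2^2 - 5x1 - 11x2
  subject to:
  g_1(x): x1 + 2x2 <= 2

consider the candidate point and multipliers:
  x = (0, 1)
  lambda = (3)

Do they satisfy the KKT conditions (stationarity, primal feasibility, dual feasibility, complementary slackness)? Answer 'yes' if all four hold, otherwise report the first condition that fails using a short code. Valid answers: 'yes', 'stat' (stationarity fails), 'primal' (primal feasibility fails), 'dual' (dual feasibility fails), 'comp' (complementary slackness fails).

Gradient of f: grad f(x) = Q x + c = (-3, -6)
Constraint values g_i(x) = a_i^T x - b_i:
  g_1((0, 1)) = 0
Stationarity residual: grad f(x) + sum_i lambda_i a_i = (0, 0)
  -> stationarity OK
Primal feasibility (all g_i <= 0): OK
Dual feasibility (all lambda_i >= 0): OK
Complementary slackness (lambda_i * g_i(x) = 0 for all i): OK

Verdict: yes, KKT holds.

yes


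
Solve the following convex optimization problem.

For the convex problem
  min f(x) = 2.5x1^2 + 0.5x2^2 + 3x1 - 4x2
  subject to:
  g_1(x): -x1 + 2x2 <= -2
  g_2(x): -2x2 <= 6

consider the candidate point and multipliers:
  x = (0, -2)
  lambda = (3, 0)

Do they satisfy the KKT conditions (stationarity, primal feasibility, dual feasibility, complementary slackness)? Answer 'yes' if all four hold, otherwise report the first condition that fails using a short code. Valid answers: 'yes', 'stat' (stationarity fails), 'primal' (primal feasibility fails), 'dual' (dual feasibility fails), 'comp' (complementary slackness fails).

Gradient of f: grad f(x) = Q x + c = (3, -6)
Constraint values g_i(x) = a_i^T x - b_i:
  g_1((0, -2)) = -2
  g_2((0, -2)) = -2
Stationarity residual: grad f(x) + sum_i lambda_i a_i = (0, 0)
  -> stationarity OK
Primal feasibility (all g_i <= 0): OK
Dual feasibility (all lambda_i >= 0): OK
Complementary slackness (lambda_i * g_i(x) = 0 for all i): FAILS

Verdict: the first failing condition is complementary_slackness -> comp.

comp


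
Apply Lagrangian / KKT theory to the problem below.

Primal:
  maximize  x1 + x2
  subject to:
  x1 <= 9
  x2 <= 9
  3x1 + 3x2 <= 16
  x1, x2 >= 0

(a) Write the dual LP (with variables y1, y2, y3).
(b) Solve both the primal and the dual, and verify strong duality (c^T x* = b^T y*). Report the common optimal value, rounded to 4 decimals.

The standard primal-dual pair for 'max c^T x s.t. A x <= b, x >= 0' is:
  Dual:  min b^T y  s.t.  A^T y >= c,  y >= 0.

So the dual LP is:
  minimize  9y1 + 9y2 + 16y3
  subject to:
    y1 + 3y3 >= 1
    y2 + 3y3 >= 1
    y1, y2, y3 >= 0

Solving the primal: x* = (5.3333, 0).
  primal value c^T x* = 5.3333.
Solving the dual: y* = (0, 0, 0.3333).
  dual value b^T y* = 5.3333.
Strong duality: c^T x* = b^T y*. Confirmed.

5.3333


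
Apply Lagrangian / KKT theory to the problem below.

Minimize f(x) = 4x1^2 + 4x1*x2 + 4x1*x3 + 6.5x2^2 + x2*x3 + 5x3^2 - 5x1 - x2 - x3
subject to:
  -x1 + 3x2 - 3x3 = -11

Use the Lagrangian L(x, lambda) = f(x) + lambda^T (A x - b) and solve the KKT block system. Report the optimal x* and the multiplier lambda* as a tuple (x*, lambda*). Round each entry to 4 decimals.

Form the Lagrangian:
  L(x, lambda) = (1/2) x^T Q x + c^T x + lambda^T (A x - b)
Stationarity (grad_x L = 0): Q x + c + A^T lambda = 0.
Primal feasibility: A x = b.

This gives the KKT block system:
  [ Q   A^T ] [ x     ]   [-c ]
  [ A    0  ] [ lambda ] = [ b ]

Solving the linear system:
  x*      = (1.5574, -1.8033, 1.3443)
  lambda* = (5.623)
  f(x*)   = 27.2623

x* = (1.5574, -1.8033, 1.3443), lambda* = (5.623)


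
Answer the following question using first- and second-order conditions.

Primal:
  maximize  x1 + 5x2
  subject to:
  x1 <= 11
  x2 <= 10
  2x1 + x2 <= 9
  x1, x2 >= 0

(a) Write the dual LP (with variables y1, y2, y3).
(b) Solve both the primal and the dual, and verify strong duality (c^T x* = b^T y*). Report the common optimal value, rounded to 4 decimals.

The standard primal-dual pair for 'max c^T x s.t. A x <= b, x >= 0' is:
  Dual:  min b^T y  s.t.  A^T y >= c,  y >= 0.

So the dual LP is:
  minimize  11y1 + 10y2 + 9y3
  subject to:
    y1 + 2y3 >= 1
    y2 + y3 >= 5
    y1, y2, y3 >= 0

Solving the primal: x* = (0, 9).
  primal value c^T x* = 45.
Solving the dual: y* = (0, 0, 5).
  dual value b^T y* = 45.
Strong duality: c^T x* = b^T y*. Confirmed.

45


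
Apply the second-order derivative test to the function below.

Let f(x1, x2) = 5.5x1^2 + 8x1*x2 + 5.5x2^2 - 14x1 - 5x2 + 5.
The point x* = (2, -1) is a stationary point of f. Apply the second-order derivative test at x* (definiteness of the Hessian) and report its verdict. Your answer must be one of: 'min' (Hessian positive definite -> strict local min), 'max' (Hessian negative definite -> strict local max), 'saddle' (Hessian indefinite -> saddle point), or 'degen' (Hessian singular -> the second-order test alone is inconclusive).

Compute the Hessian H = grad^2 f:
  H = [[11, 8], [8, 11]]
Verify stationarity: grad f(x*) = H x* + g = (0, 0).
Eigenvalues of H: 3, 19.
Both eigenvalues > 0, so H is positive definite -> x* is a strict local min.

min


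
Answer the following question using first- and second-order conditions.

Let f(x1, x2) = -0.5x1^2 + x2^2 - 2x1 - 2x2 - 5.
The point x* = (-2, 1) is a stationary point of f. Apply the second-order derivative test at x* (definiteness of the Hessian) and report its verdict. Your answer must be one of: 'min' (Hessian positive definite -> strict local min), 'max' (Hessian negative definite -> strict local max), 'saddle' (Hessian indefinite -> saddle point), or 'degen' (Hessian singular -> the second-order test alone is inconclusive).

Compute the Hessian H = grad^2 f:
  H = [[-1, 0], [0, 2]]
Verify stationarity: grad f(x*) = H x* + g = (0, 0).
Eigenvalues of H: -1, 2.
Eigenvalues have mixed signs, so H is indefinite -> x* is a saddle point.

saddle


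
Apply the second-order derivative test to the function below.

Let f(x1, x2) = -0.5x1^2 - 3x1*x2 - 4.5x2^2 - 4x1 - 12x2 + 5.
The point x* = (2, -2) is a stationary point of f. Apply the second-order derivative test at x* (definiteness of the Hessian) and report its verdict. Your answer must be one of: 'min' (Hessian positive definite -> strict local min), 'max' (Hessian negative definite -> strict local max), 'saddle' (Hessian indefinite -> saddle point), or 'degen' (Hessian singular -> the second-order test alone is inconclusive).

Compute the Hessian H = grad^2 f:
  H = [[-1, -3], [-3, -9]]
Verify stationarity: grad f(x*) = H x* + g = (0, 0).
Eigenvalues of H: -10, 0.
H has a zero eigenvalue (singular; negative semidefinite but not definite), so H is neither positive definite, negative definite, nor indefinite. The second-order test alone is inconclusive -> degen.
(Indeed, f is constant along the null direction of H through x*, so x* is not a strict local extremum.)

degen


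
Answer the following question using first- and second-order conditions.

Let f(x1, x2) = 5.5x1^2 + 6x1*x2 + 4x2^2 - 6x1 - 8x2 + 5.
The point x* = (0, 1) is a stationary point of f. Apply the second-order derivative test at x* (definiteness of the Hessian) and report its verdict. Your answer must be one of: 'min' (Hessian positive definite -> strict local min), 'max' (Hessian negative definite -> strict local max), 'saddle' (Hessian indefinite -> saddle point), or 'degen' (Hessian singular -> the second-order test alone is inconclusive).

Compute the Hessian H = grad^2 f:
  H = [[11, 6], [6, 8]]
Verify stationarity: grad f(x*) = H x* + g = (0, 0).
Eigenvalues of H: 3.3153, 15.6847.
Both eigenvalues > 0, so H is positive definite -> x* is a strict local min.

min


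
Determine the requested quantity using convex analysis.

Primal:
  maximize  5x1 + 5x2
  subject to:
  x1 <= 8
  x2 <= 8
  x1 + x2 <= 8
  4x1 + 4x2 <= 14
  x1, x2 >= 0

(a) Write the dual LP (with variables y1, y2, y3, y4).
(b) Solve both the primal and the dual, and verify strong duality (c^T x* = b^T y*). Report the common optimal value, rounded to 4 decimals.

The standard primal-dual pair for 'max c^T x s.t. A x <= b, x >= 0' is:
  Dual:  min b^T y  s.t.  A^T y >= c,  y >= 0.

So the dual LP is:
  minimize  8y1 + 8y2 + 8y3 + 14y4
  subject to:
    y1 + y3 + 4y4 >= 5
    y2 + y3 + 4y4 >= 5
    y1, y2, y3, y4 >= 0

Solving the primal: x* = (3.5, 0).
  primal value c^T x* = 17.5.
Solving the dual: y* = (0, 0, 0, 1.25).
  dual value b^T y* = 17.5.
Strong duality: c^T x* = b^T y*. Confirmed.

17.5


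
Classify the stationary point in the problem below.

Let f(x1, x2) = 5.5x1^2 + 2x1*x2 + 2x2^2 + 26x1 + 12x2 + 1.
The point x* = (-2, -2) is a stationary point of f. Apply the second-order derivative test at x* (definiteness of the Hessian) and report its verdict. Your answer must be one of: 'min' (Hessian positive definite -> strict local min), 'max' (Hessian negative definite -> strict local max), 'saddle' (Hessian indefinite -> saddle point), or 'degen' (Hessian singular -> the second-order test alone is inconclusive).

Compute the Hessian H = grad^2 f:
  H = [[11, 2], [2, 4]]
Verify stationarity: grad f(x*) = H x* + g = (0, 0).
Eigenvalues of H: 3.4689, 11.5311.
Both eigenvalues > 0, so H is positive definite -> x* is a strict local min.

min


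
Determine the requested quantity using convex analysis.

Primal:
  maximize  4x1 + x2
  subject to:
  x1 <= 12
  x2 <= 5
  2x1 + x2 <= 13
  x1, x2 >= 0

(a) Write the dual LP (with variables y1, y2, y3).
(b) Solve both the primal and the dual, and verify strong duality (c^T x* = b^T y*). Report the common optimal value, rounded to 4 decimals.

The standard primal-dual pair for 'max c^T x s.t. A x <= b, x >= 0' is:
  Dual:  min b^T y  s.t.  A^T y >= c,  y >= 0.

So the dual LP is:
  minimize  12y1 + 5y2 + 13y3
  subject to:
    y1 + 2y3 >= 4
    y2 + y3 >= 1
    y1, y2, y3 >= 0

Solving the primal: x* = (6.5, 0).
  primal value c^T x* = 26.
Solving the dual: y* = (0, 0, 2).
  dual value b^T y* = 26.
Strong duality: c^T x* = b^T y*. Confirmed.

26


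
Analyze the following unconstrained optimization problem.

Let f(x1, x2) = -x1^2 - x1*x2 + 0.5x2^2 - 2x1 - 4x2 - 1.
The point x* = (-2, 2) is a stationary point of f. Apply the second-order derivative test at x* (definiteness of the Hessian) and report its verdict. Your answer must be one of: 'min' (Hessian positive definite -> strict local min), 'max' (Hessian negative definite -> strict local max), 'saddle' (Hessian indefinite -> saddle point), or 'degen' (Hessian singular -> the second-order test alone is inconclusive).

Compute the Hessian H = grad^2 f:
  H = [[-2, -1], [-1, 1]]
Verify stationarity: grad f(x*) = H x* + g = (0, 0).
Eigenvalues of H: -2.3028, 1.3028.
Eigenvalues have mixed signs, so H is indefinite -> x* is a saddle point.

saddle


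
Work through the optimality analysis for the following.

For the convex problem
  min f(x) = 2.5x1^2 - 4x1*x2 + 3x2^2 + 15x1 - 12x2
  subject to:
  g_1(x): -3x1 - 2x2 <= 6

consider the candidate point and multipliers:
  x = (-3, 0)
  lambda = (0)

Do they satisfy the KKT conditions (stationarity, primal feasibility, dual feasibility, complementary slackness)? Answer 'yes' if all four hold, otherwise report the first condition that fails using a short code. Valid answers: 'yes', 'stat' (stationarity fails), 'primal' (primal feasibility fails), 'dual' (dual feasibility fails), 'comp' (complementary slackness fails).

Gradient of f: grad f(x) = Q x + c = (0, 0)
Constraint values g_i(x) = a_i^T x - b_i:
  g_1((-3, 0)) = 3
Stationarity residual: grad f(x) + sum_i lambda_i a_i = (0, 0)
  -> stationarity OK
Primal feasibility (all g_i <= 0): FAILS
Dual feasibility (all lambda_i >= 0): OK
Complementary slackness (lambda_i * g_i(x) = 0 for all i): OK

Verdict: the first failing condition is primal_feasibility -> primal.

primal
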